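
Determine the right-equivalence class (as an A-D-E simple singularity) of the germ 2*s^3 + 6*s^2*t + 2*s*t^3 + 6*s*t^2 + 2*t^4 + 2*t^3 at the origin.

E_7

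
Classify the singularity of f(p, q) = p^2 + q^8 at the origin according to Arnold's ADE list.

A_7

The Hessian of f at 0 has rank 1. Corank 1: A-series; mu = 7 gives A_7.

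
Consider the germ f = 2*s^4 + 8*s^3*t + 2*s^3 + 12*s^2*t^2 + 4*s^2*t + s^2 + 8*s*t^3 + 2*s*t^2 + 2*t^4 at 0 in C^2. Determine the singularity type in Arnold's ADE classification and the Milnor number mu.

Type A_3, Milnor number mu = 3.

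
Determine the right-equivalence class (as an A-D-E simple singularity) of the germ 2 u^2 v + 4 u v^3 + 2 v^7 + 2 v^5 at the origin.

The Hessian of f at 0 has rank 0. Corank 2; j^3 = 2*u^2*v has shape L^2 M (L != M), so D-series; mu = 8 gives D_8.

D_8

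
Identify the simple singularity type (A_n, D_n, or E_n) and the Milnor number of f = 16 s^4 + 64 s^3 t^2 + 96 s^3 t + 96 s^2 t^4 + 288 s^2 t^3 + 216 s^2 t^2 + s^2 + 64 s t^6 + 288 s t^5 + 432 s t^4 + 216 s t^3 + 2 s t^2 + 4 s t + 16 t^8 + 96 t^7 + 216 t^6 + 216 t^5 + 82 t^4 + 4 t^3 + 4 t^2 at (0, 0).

The Hessian of f at 0 has rank 1. Corank 1: A-series; mu = 3 gives A_3.

Type A3, Milnor number mu = 3.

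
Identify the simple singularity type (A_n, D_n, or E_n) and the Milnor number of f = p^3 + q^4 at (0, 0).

Type E_{6}, Milnor number mu = 6.

The Hessian of f at 0 has rank 0. Corank 2; j^3 = p^3 is a perfect cube, so E-series; the 4-jet and mu = 6 give E_6.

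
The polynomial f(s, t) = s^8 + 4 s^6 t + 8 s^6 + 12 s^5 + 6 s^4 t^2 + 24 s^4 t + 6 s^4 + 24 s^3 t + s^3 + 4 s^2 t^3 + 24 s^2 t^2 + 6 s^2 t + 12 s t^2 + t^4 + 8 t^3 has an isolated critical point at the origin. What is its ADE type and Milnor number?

The Hessian of f at 0 is [[0, 0], [0, 0]] with rank 0, so corank 2. A Groebner basis of the Jacobian ideal J(f) in C{s,t} is {s^3 + 3*s^2/4 + 3*s*t + 3*t^2, s^2*t - s^2/4 - s*t - t^2, s^2/16 + s*t^2 + s*t/4 + t^2/4, t^3}; counting standard monomials gives mu = 6. Corank 2; j^3 = (s + 2*t)^3 is a perfect cube, so E-series; the 4-jet and mu = 6 give E_6.

Type E_{6}, Milnor number mu = 6.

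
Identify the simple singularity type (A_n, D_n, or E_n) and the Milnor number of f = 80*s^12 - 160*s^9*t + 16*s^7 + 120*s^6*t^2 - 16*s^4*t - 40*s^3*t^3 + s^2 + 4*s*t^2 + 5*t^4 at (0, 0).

The Hessian of f at 0 has rank 1. Corank 1: A-series; mu = 3 gives A_3.

Type A_3, Milnor number mu = 3.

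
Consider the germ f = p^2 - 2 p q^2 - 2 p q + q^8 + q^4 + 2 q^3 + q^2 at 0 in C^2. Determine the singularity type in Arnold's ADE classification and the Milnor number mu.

Type A_7, Milnor number mu = 7.

The Hessian of f at 0 is [[2, -2], [-2, 2]] with rank 1, so corank 1. A Groebner basis of the Jacobian ideal J(f) in C{p,q} is {p^4 - 6*p^3 + 14*p^2*q - 11*p^2 + 14*p*q - 3*p + 3*q, p^3*q - 3*p^3 + 6*p^2*q - 4*p^2 + 5*p*q - p + q, -p + q^2 + q}; counting standard monomials gives mu = 7. Corank 1: A-series; mu = 7 gives A_7.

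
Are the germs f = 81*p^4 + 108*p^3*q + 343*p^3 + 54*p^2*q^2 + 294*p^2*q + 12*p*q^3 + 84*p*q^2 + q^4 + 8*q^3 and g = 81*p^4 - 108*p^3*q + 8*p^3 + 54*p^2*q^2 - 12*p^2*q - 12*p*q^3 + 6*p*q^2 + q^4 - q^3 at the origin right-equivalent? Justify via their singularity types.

Yes.

The Hessian of f at 0 is [[0, 0], [0, 0]] with rank 0, so corank 2. A Groebner basis of the Jacobian ideal J(f) in C{p,q} is {q^4, p*q^2 + 19*q^3/63, p^2 + 4*p*q/7 + 4*q^2/49}; counting standard monomials gives mu = 6. Corank 2; j^3 = (7*p + 2*q)^3 is a perfect cube, so E-series; the 4-jet and mu = 6 give E_6. The Hessian of g at 0 is [[0, 0], [0, 0]] with rank 0, so corank 2. A Groebner basis of the Jacobian ideal J(g) in C{p,q} is {q^4, p*q^2 - 4*q^3/9, p^2 - p*q + q^2/4}; counting standard monomials gives mu = 6. Corank 2; j^3 = (2*p - q)^3 is a perfect cube, so E-series; the 4-jet and mu = 6 give E_6. Both have type E_6, hence right-equivalent.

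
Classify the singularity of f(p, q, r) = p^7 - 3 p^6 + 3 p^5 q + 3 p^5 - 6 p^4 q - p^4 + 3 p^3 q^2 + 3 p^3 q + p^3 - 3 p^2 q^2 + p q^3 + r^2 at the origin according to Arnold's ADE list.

E_{7}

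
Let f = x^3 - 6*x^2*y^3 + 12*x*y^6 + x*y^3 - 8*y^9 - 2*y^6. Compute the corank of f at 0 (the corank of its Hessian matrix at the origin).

2

The Hessian at 0 is [[0, 0], [0, 0]] of rank 0; hence corank 2.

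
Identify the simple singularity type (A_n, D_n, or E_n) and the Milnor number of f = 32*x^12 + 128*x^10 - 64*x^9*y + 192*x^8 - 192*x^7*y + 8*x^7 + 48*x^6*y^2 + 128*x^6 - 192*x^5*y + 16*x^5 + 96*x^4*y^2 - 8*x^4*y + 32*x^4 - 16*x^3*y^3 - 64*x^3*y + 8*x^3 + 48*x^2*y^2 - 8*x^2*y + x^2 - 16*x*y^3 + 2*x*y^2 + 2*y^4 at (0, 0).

Type A3, Milnor number mu = 3.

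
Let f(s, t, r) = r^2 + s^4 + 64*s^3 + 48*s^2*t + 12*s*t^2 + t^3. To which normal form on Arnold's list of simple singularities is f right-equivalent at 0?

E_6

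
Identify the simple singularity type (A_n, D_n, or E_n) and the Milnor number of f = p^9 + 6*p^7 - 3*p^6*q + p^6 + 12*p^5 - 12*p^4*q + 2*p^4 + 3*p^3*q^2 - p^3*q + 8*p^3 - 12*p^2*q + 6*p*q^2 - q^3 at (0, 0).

Type E_7, Milnor number mu = 7.

The Hessian of f at 0 is [[0, 0], [0, 0]] with rank 0, so corank 2. A Groebner basis of the Jacobian ideal J(f) in C{p,q} is {768*p^2 - 768*p*q + q^4 + 8*q^3 + 192*q^2, p^3 + 12*p^2 - 12*p*q + 3*q^2, p^2*q + 24*p^2 - 24*p*q + 6*q^2, 32*p^2 + p*q^2 - 32*p*q - q^3/6 + 8*q^2}; counting standard monomials gives mu = 7. Corank 2; j^3 = (2*p - q)^3 is a perfect cube, so E-series; the 4-jet and mu = 7 give E_7.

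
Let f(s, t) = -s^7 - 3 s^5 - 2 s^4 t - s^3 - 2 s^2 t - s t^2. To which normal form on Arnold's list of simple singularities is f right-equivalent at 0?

The Hessian of f at 0 is [[0, 0], [0, 0]] with rank 0, so corank 2. A Groebner basis of the Jacobian ideal J(f) in C{s,t} is {s*t/4 + t^4 + t^2/4, s*t^2 + t^3, s^2 + 3*s*t/4 - t^2/4}; counting standard monomials gives mu = 6. Corank 2; j^3 = -s*(s + t)^2 has shape L^2 M (L != M), so D-series; mu = 6 gives D_6.

D6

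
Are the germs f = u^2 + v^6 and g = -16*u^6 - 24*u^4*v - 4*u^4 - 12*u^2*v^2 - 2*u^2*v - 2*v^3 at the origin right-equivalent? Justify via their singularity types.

The Hessian of f at 0 is [[2, 0], [0, 0]] with rank 1, so corank 1. A Groebner basis of the Jacobian ideal J(f) in C{u,v} is {v^5, u}; counting standard monomials gives mu = 5. Corank 1: A-series; mu = 5 gives A_5. The Hessian of g at 0 is [[0, 0], [0, 0]] with rank 0, so corank 2. A Groebner basis of the Jacobian ideal J(g) in C{u,v} is {v^3, u^2 + 3*v^2, u*v}; counting standard monomials gives mu = 4. Corank 2; j^3 = -2*v*(u^2 + v^2) splits into three distinct lines over C (the quadratic factor has nonzero discriminant), so D_4. f is A_5 but g is D_4, hence not right-equivalent.

No.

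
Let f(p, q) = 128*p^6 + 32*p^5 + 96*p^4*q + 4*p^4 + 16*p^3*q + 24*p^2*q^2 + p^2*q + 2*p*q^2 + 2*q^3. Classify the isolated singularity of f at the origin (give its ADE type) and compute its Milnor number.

Type D_4, Milnor number mu = 4.

The Hessian of f at 0 has rank 0. Corank 2; j^3 = q*(p^2 + 2*p*q + 2*q^2) splits into three distinct lines over C (the quadratic factor has nonzero discriminant), so D_4.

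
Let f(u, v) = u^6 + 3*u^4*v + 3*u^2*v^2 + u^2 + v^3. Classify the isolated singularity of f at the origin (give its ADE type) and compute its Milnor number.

Type A_2, Milnor number mu = 2.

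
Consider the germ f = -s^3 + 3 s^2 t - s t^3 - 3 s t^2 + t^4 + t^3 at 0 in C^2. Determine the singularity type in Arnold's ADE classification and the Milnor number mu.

Type E_7, Milnor number mu = 7.

The Hessian of f at 0 has rank 0. Corank 2; j^3 = -(s - t)^3 is a perfect cube, so E-series; the 4-jet and mu = 7 give E_7.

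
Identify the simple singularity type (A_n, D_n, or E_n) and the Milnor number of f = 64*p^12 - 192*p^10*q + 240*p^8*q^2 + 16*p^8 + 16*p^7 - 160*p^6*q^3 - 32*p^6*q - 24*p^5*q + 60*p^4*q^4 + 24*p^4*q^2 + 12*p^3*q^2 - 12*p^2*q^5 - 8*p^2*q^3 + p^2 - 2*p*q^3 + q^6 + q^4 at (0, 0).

The Hessian of f at 0 is [[2, 0], [0, 0]] with rank 1, so corank 1. A Groebner basis of the Jacobian ideal J(f) in C{p,q} is {q^3, p}; counting standard monomials gives mu = 3. Corank 1: A-series; mu = 3 gives A_3.

Type A3, Milnor number mu = 3.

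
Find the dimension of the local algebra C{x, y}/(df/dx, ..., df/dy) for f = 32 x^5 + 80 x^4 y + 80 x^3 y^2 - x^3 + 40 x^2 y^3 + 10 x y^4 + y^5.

The Hessian of f at 0 is [[0, 0], [0, 0]] with rank 0, so corank 2. A Groebner basis of the Jacobian ideal J(f) in C{x,y} is {y^5, x*y^3 + y^4/8, x^2}; counting standard monomials gives mu = 8. Corank 2; j^3 = -x^3 is a perfect cube, so E-series; the 5-jet and mu = 8 give E_8.

8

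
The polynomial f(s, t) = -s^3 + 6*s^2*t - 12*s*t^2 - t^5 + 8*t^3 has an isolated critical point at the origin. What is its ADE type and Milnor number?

Type E_{8}, Milnor number mu = 8.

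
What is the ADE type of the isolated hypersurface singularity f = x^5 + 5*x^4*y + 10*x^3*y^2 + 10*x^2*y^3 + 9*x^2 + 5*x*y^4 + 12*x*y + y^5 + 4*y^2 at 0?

A_{4}

The Hessian of f at 0 has rank 1. Corank 1: A-series; mu = 4 gives A_4.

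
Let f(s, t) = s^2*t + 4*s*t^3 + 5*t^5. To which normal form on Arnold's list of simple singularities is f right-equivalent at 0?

The Hessian of f at 0 has rank 0. Corank 2; j^3 = s^2*t has shape L^2 M (L != M), so D-series; mu = 6 gives D_6.

D_6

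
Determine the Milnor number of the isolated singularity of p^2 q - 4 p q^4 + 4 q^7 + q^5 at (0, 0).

The Hessian of f at 0 has rank 0. Corank 2; j^3 = p^2*q has shape L^2 M (L != M), so D-series; mu = 6 gives D_6.

6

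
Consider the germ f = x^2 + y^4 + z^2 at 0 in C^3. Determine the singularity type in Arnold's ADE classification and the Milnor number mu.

Type A_{3}, Milnor number mu = 3.

The Hessian of f at 0 has rank 2. Corank 1: A-series; mu = 3 gives A_3.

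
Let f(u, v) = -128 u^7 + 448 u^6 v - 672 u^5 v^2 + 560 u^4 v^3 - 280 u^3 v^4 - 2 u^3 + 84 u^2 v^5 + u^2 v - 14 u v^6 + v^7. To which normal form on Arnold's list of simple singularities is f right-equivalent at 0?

The Hessian of f at 0 has rank 0. Corank 2; j^3 = -u^2*(2*u - v) has shape L^2 M (L != M), so D-series; mu = 8 gives D_8.

D_8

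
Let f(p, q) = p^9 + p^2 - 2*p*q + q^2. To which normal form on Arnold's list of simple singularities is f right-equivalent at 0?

A8

The Hessian of f at 0 is [[2, -2], [-2, 2]] with rank 1, so corank 1. A Groebner basis of the Jacobian ideal J(f) in C{p,q} is {q^8, p - q}; counting standard monomials gives mu = 8. Corank 1: A-series; mu = 8 gives A_8.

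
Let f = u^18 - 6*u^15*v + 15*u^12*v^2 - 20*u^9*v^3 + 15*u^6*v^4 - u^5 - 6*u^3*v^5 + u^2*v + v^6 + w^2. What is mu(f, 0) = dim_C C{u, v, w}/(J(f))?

The Hessian of f at 0 is [[0, 0, 0], [0, 0, 0], [0, 0, 2]] with rank 1, so corank 2. A Groebner basis of the Jacobian ideal J(f) in C{u,v,w} is {u^2/6 + v^5, u^3, u*v, w}; counting standard monomials gives mu = 7. Corank 2; j^3 = u^2*v has shape L^2 M (L != M), so D-series; mu = 7 gives D_7.

7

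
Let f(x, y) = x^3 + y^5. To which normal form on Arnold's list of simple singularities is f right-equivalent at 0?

E_{8}

The Hessian of f at 0 has rank 0. Corank 2; j^3 = x^3 is a perfect cube, so E-series; the 5-jet and mu = 8 give E_8.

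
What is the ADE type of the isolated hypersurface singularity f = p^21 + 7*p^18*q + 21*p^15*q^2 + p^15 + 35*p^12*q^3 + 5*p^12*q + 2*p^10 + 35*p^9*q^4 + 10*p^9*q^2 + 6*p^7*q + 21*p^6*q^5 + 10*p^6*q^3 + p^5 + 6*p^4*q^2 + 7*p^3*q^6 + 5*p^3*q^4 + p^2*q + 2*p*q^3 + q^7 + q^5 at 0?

D_{8}

The Hessian of f at 0 has rank 0. Corank 2; j^3 = p^2*q has shape L^2 M (L != M), so D-series; mu = 8 gives D_8.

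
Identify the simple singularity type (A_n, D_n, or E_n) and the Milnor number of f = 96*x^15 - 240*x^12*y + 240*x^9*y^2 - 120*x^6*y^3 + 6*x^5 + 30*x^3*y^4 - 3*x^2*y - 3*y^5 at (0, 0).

Type D_{6}, Milnor number mu = 6.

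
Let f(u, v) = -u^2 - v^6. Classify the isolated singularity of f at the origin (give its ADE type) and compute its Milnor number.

The Hessian of f at 0 has rank 1. Corank 1: A-series; mu = 5 gives A_5.

Type A5, Milnor number mu = 5.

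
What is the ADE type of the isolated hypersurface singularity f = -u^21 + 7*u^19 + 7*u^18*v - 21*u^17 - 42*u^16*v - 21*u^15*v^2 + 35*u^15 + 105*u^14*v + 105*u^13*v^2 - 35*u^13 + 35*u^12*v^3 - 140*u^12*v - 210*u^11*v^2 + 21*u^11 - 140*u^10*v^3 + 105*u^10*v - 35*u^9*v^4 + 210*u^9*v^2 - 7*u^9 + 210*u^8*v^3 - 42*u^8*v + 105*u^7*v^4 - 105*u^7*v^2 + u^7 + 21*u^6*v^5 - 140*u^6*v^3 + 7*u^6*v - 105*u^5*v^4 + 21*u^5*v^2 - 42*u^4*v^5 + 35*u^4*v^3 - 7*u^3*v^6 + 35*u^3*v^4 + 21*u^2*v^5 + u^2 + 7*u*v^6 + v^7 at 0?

A_{6}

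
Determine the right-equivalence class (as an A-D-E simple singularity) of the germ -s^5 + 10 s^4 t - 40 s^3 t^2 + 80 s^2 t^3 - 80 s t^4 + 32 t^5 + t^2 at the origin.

The Hessian of f at 0 has rank 1. Corank 1: A-series; mu = 4 gives A_4.

A_4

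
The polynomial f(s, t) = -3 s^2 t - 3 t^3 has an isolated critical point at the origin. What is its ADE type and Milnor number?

The Hessian of f at 0 is [[0, 0], [0, 0]] with rank 0, so corank 2. A Groebner basis of the Jacobian ideal J(f) in C{s,t} is {t^3, s^2 + 3*t^2, s*t}; counting standard monomials gives mu = 4. Corank 2; j^3 = -3*t*(s^2 + t^2) splits into three distinct lines over C (the quadratic factor has nonzero discriminant), so D_4.

Type D4, Milnor number mu = 4.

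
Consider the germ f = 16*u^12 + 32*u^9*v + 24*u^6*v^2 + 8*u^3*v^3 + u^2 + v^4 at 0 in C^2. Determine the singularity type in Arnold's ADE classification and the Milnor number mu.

The Hessian of f at 0 has rank 1. Corank 1: A-series; mu = 3 gives A_3.

Type A3, Milnor number mu = 3.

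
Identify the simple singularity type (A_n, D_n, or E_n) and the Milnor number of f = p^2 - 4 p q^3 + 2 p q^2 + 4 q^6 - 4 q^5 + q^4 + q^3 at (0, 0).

The Hessian of f at 0 has rank 1. Corank 1: A-series; mu = 2 gives A_2.

Type A_{2}, Milnor number mu = 2.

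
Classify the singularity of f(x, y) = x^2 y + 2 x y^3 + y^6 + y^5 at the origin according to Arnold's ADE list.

D_7

The Hessian of f at 0 has rank 0. Corank 2; j^3 = x^2*y has shape L^2 M (L != M), so D-series; mu = 7 gives D_7.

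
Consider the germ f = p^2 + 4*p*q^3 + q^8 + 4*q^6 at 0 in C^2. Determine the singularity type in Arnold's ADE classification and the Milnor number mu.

Type A7, Milnor number mu = 7.

The Hessian of f at 0 has rank 1. Corank 1: A-series; mu = 7 gives A_7.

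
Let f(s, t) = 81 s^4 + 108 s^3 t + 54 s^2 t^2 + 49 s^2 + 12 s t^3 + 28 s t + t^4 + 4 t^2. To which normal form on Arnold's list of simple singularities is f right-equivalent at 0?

A_{3}

The Hessian of f at 0 has rank 1. Corank 1: A-series; mu = 3 gives A_3.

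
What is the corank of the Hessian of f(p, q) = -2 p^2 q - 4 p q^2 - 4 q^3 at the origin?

2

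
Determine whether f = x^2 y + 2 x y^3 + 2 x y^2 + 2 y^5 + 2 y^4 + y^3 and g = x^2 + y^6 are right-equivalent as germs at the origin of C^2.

No.

The Hessian of f at 0 is [[0, 0], [0, 0]] with rank 0, so corank 2. A Groebner basis of the Jacobian ideal J(f) in C{x,y} is {x^3 - 3*x^2/4 - 5*x*y/2 - 7*y^2/4, x^2*y + x^2/2 + 2*x*y + 3*y^2/2, -x^2/4 + x*y^2 - 3*x*y/2 - 5*y^2/4, x*y + y^3 + y^2}; counting standard monomials gives mu = 6. Corank 2; j^3 = y*(x + y)^2 has shape L^2 M (L != M), so D-series; mu = 6 gives D_6. The Hessian of g at 0 is [[2, 0], [0, 0]] with rank 1, so corank 1. A Groebner basis of the Jacobian ideal J(g) in C{x,y} is {y^5, x}; counting standard monomials gives mu = 5. Corank 1: A-series; mu = 5 gives A_5. f is D_6 but g is A_5, hence not right-equivalent.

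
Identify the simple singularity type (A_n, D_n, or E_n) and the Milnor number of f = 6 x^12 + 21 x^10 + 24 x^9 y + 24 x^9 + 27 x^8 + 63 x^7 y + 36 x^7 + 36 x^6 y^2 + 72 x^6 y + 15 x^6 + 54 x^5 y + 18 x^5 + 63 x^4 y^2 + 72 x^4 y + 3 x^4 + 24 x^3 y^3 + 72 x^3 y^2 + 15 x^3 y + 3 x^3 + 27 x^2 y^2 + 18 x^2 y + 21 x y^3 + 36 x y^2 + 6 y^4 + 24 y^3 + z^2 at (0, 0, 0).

Type E_{7}, Milnor number mu = 7.

The Hessian of f at 0 is [[0, 0, 0], [0, 0, 0], [0, 0, 2]] with rank 1, so corank 2. A Groebner basis of the Jacobian ideal J(f) in C{x,y,z} is {3*x^2 + 12*x*y + y^4 - y^3 + 12*y^2, x^3 + 18*x^2 + 72*x*y + 2*y^3 + 72*y^2, x^2*y - 7*x^2 - 28*x*y - 5*y^3/3 - 28*y^2, 2*x^2 + x*y^2 + 8*x*y + 4*y^3/3 + 8*y^2, z}; counting standard monomials gives mu = 7. Corank 2; j^3 = 3*(x + 2*y)^3 is a perfect cube, so E-series; the 4-jet and mu = 7 give E_7.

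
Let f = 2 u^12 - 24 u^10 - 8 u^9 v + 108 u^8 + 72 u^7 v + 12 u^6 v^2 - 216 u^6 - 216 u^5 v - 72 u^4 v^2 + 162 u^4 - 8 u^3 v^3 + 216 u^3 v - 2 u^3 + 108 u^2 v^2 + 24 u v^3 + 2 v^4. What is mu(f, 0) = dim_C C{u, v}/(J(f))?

6

The Hessian of f at 0 is [[0, 0], [0, 0]] with rank 0, so corank 2. A Groebner basis of the Jacobian ideal J(f) in C{u,v} is {v^4, u*v^2 + v^3/9, u^2}; counting standard monomials gives mu = 6. Corank 2; j^3 = -2*u^3 is a perfect cube, so E-series; the 4-jet and mu = 6 give E_6.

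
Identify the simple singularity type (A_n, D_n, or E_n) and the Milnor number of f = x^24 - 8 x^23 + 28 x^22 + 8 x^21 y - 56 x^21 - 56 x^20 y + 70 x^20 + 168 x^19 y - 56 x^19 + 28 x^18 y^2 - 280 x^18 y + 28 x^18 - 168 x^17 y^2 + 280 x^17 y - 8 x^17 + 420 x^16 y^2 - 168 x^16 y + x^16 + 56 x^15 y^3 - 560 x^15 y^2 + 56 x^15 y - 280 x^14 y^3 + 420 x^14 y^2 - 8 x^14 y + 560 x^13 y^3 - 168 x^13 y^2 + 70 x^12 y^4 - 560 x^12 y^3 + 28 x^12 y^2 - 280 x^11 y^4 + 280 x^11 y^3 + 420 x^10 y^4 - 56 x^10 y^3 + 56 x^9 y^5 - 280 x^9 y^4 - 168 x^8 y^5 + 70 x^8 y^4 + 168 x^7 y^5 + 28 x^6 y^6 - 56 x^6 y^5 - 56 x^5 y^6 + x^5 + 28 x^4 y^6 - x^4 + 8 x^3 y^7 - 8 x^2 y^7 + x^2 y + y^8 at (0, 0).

Type D9, Milnor number mu = 9.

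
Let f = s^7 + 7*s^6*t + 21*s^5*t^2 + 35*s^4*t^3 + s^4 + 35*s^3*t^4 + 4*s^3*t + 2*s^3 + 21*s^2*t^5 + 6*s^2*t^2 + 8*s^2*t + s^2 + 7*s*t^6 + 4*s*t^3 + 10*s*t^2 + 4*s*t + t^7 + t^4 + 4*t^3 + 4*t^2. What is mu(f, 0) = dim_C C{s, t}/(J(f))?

6

The Hessian of f at 0 has rank 1. Corank 1: A-series; mu = 6 gives A_6.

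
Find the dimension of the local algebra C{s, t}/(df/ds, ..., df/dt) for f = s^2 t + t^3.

4

The Hessian of f at 0 is [[0, 0], [0, 0]] with rank 0, so corank 2. A Groebner basis of the Jacobian ideal J(f) in C{s,t} is {t^3, s^2 + 3*t^2, s*t}; counting standard monomials gives mu = 4. Corank 2; j^3 = t*(s^2 + t^2) splits into three distinct lines over C (the quadratic factor has nonzero discriminant), so D_4.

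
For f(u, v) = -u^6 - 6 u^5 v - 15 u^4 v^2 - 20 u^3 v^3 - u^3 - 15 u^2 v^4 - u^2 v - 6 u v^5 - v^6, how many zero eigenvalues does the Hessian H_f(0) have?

2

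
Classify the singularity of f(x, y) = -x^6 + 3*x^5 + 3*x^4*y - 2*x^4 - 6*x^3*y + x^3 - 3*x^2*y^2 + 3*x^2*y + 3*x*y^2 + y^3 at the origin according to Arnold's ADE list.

E6

The Hessian of f at 0 has rank 0. Corank 2; j^3 = (x + y)^3 is a perfect cube, so E-series; the 4-jet and mu = 6 give E_6.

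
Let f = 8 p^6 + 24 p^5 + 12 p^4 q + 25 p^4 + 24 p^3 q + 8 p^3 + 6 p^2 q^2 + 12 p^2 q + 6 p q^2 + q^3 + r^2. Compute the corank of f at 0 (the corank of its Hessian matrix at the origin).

2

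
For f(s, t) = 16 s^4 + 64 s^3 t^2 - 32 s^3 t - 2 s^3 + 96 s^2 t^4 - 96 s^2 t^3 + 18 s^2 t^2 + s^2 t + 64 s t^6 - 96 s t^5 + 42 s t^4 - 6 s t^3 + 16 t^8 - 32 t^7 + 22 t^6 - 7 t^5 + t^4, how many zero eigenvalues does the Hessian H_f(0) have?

Hessian at 0 has rank 0.

2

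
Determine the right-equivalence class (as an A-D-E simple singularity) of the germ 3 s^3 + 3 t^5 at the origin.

The Hessian of f at 0 has rank 0. Corank 2; j^3 = 3*s^3 is a perfect cube, so E-series; the 5-jet and mu = 8 give E_8.

E_{8}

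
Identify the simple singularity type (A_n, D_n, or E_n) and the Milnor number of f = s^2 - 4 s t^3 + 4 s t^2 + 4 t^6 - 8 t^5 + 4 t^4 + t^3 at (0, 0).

The Hessian of f at 0 has rank 1. Corank 1: A-series; mu = 2 gives A_2.

Type A_2, Milnor number mu = 2.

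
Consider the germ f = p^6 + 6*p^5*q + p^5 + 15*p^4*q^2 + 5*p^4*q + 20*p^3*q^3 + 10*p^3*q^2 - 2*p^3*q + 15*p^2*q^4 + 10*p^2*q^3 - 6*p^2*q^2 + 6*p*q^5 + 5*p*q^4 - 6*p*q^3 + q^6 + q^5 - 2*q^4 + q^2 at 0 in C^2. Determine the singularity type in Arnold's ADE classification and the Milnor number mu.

Type A4, Milnor number mu = 4.

The Hessian of f at 0 has rank 1. Corank 1: A-series; mu = 4 gives A_4.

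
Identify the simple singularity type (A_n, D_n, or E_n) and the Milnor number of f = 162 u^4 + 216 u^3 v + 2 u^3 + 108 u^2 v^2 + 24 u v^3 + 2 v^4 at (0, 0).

The Hessian of f at 0 has rank 0. Corank 2; j^3 = 2*u^3 is a perfect cube, so E-series; the 4-jet and mu = 6 give E_6.

Type E6, Milnor number mu = 6.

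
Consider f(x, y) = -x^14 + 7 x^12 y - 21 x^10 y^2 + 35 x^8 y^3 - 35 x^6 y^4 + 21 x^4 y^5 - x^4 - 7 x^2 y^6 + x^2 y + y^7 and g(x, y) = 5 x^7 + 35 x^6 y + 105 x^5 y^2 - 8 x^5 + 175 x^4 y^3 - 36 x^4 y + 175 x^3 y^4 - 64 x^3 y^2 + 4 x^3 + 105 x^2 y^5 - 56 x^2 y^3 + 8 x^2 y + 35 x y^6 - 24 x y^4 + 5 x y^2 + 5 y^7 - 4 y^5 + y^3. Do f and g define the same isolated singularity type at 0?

The Hessian of f at 0 has rank 0. Corank 2; j^3 = x^2*y has shape L^2 M (L != M), so D-series; mu = 8 gives D_8. The Hessian of g at 0 has rank 0. Corank 2; j^3 = (x + y)*(2*x + y)^2 has shape L^2 M (L != M), so D-series; mu = 8 gives D_8. Both have type D_8, hence right-equivalent.

Yes.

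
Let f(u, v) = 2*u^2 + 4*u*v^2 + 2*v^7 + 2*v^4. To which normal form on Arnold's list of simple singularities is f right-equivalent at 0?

The Hessian of f at 0 has rank 1. Corank 1: A-series; mu = 6 gives A_6.

A_6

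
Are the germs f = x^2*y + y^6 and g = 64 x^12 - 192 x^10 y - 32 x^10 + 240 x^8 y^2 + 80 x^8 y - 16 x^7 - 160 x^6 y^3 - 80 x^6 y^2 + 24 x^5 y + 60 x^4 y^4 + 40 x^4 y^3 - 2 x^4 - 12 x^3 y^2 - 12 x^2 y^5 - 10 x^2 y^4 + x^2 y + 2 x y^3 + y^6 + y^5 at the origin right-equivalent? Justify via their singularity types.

The Hessian of f at 0 has rank 0. Corank 2; j^3 = x^2*y has shape L^2 M (L != M), so D-series; mu = 7 gives D_7. The Hessian of g at 0 has rank 0. Corank 2; j^3 = x^2*y has shape L^2 M (L != M), so D-series; mu = 7 gives D_7. Both have type D_7, hence right-equivalent.

Yes.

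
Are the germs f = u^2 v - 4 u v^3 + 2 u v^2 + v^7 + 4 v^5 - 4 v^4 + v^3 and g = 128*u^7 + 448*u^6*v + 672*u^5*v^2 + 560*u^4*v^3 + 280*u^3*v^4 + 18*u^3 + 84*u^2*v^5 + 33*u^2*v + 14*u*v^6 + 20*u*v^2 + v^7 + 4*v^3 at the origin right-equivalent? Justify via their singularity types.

Yes.

The Hessian of f at 0 has rank 0. Corank 2; j^3 = v*(u + v)^2 has shape L^2 M (L != M), so D-series; mu = 8 gives D_8. The Hessian of g at 0 has rank 0. Corank 2; j^3 = (2*u + v)*(3*u + 2*v)^2 has shape L^2 M (L != M), so D-series; mu = 8 gives D_8. Both have type D_8, hence right-equivalent.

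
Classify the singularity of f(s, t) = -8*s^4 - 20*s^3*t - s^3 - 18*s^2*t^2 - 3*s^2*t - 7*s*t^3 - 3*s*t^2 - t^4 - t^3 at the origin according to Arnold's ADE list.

E_7

The Hessian of f at 0 has rank 0. Corank 2; j^3 = -(s + t)^3 is a perfect cube, so E-series; the 4-jet and mu = 7 give E_7.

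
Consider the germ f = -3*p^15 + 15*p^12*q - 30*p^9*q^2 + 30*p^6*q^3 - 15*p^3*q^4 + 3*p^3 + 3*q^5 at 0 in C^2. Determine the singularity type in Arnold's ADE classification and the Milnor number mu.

Type E_8, Milnor number mu = 8.

The Hessian of f at 0 has rank 0. Corank 2; j^3 = 3*p^3 is a perfect cube, so E-series; the 5-jet and mu = 8 give E_8.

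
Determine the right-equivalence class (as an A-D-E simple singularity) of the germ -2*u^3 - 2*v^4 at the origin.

E6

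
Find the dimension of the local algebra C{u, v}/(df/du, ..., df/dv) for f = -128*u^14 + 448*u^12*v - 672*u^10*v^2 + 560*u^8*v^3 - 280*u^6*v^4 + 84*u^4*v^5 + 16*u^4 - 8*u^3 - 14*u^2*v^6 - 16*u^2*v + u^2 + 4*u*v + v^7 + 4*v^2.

6

The Hessian of f at 0 has rank 1. Corank 1: A-series; mu = 6 gives A_6.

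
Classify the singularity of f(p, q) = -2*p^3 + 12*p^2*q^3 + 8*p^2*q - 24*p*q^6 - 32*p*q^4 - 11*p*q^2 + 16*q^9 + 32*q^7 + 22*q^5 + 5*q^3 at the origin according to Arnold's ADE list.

The Hessian of f at 0 is [[0, 0], [0, 0]] with rank 0, so corank 2. A Groebner basis of the Jacobian ideal J(f) in C{p,q} is {q^3, p^2 + q^2/2, p*q - q^2/2}; counting standard monomials gives mu = 4. Corank 2; j^3 = -(p - q)*(2*p^2 - 6*p*q + 5*q^2) splits into three distinct lines over C (the quadratic factor has nonzero discriminant), so D_4.

D_4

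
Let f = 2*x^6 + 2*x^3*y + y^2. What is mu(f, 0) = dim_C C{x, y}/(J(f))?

5

The Hessian of f at 0 has rank 1. Corank 1: A-series; mu = 5 gives A_5.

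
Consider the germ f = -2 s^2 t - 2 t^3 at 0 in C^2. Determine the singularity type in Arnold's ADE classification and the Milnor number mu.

Type D_{4}, Milnor number mu = 4.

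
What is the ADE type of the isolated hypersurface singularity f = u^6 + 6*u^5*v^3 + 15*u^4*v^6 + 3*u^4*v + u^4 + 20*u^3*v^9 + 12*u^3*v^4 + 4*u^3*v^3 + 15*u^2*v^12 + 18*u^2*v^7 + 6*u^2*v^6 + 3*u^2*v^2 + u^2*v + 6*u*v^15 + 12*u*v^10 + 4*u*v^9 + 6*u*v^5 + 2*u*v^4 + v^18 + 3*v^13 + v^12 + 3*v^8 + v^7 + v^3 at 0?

The Hessian of f at 0 has rank 0. Corank 2; j^3 = v*(u^2 + v^2) splits into three distinct lines over C (the quadratic factor has nonzero discriminant), so D_4.

D4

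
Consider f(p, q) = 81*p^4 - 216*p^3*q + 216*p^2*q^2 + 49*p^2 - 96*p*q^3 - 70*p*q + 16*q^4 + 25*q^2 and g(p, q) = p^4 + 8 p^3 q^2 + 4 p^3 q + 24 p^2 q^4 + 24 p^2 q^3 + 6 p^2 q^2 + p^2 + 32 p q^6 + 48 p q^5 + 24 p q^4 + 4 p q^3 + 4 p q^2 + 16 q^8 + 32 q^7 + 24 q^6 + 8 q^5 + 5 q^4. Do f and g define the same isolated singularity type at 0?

Yes.

The Hessian of f at 0 is [[98, -70], [-70, 50]] with rank 1, so corank 1. A Groebner basis of the Jacobian ideal J(f) in C{p,q} is {q^3, p - 5*q/7}; counting standard monomials gives mu = 3. Corank 1: A-series; mu = 3 gives A_3. The Hessian of g at 0 is [[2, 0], [0, 0]] with rank 1, so corank 1. A Groebner basis of the Jacobian ideal J(g) in C{p,q} is {p^2, p*q, p/2 + q^2}; counting standard monomials gives mu = 3. Corank 1: A-series; mu = 3 gives A_3. Both have type A_3, hence right-equivalent.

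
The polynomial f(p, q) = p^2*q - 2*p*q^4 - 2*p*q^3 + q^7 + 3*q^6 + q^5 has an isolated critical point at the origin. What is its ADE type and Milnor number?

Type D7, Milnor number mu = 7.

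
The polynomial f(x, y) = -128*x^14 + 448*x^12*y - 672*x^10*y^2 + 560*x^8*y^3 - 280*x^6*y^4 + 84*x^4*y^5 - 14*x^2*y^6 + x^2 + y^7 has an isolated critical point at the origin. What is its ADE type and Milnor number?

The Hessian of f at 0 has rank 1. Corank 1: A-series; mu = 6 gives A_6.

Type A6, Milnor number mu = 6.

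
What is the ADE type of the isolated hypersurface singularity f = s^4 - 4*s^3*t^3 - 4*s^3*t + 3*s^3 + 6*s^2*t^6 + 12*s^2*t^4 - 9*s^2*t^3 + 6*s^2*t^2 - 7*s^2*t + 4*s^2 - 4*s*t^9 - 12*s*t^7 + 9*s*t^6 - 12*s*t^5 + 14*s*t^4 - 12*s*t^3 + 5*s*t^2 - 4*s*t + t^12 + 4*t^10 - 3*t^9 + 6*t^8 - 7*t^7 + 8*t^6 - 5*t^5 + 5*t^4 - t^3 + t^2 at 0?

A_2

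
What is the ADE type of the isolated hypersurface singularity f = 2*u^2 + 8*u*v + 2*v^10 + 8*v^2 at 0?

The Hessian of f at 0 has rank 1. Corank 1: A-series; mu = 9 gives A_9.

A_{9}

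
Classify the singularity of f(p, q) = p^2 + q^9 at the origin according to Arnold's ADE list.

The Hessian of f at 0 has rank 1. Corank 1: A-series; mu = 8 gives A_8.

A8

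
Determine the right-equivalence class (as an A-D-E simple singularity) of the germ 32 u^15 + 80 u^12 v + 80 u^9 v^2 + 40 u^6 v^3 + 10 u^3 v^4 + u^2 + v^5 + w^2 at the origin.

A4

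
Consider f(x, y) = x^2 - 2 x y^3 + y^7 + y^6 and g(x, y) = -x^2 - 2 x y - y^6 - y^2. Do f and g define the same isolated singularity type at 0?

No.

The Hessian of f at 0 has rank 1. Corank 1: A-series; mu = 6 gives A_6. The Hessian of g at 0 has rank 1. Corank 1: A-series; mu = 5 gives A_5. f is A_6 but g is A_5, hence not right-equivalent.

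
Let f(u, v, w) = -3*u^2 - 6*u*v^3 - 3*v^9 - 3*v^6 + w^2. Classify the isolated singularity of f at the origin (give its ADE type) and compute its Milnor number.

The Hessian of f at 0 is [[-6, 0, 0], [0, 0, 0], [0, 0, 2]] with rank 2, so corank 1. A Groebner basis of the Jacobian ideal J(f) in C{u,v,w} is {u^2*v^2, u^3, u + v^3, w}; counting standard monomials gives mu = 8. Corank 1: A-series; mu = 8 gives A_8.

Type A_{8}, Milnor number mu = 8.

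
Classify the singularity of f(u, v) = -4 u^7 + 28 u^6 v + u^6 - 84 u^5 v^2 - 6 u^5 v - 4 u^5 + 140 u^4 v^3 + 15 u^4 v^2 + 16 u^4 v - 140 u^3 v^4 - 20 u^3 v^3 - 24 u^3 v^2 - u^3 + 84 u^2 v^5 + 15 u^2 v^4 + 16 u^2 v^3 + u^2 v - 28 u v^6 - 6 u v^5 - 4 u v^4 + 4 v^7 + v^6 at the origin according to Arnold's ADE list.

The Hessian of f at 0 has rank 0. Corank 2; j^3 = -u^2*(u - v) has shape L^2 M (L != M), so D-series; mu = 7 gives D_7.

D7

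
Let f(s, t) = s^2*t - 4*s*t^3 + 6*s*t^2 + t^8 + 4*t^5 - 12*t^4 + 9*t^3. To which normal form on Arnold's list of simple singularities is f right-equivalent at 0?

D_9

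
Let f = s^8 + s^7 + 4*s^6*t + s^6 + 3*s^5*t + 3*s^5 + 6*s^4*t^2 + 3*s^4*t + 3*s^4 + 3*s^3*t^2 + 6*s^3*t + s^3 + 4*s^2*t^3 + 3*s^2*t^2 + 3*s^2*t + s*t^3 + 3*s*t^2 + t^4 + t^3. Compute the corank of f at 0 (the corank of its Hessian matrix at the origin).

2

Hessian at 0 has rank 0.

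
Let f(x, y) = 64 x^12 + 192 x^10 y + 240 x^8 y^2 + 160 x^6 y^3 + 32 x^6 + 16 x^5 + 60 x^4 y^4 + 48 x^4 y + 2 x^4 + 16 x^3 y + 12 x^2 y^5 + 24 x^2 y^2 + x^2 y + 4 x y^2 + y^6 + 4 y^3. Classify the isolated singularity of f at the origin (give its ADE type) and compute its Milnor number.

The Hessian of f at 0 is [[0, 0], [0, 0]] with rank 0, so corank 2. A Groebner basis of the Jacobian ideal J(f) in C{x,y} is {10*x^2/1533 + 14333*x*y/392448 + y^4 + 4093*y^3/24528 + 3071*y^2/65408, x^3 + 128*x^2/511 + 1027*x*y/2044 + 4*y^3/511 + 3*y^2/1022, x^2*y + x*y/4 + y^2/2, -32*x^2/1533 + x*y^2 - 4093*x*y/24528 + 1021*y^3/1533 - 1023*y^2/4088}; counting standard monomials gives mu = 7. Corank 2; j^3 = y*(x + 2*y)^2 has shape L^2 M (L != M), so D-series; mu = 7 gives D_7.

Type D7, Milnor number mu = 7.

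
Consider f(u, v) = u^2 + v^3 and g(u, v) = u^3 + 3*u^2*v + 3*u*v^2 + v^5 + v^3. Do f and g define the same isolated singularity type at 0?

No.

The Hessian of f at 0 is [[2, 0], [0, 0]] with rank 1, so corank 1. A Groebner basis of the Jacobian ideal J(f) in C{u,v} is {v^2, u}; counting standard monomials gives mu = 2. Corank 1: A-series; mu = 2 gives A_2. The Hessian of g at 0 is [[0, 0], [0, 0]] with rank 0, so corank 2. A Groebner basis of the Jacobian ideal J(g) in C{u,v} is {v^4, u^2 + 2*u*v + v^2}; counting standard monomials gives mu = 8. Corank 2; j^3 = (u + v)^3 is a perfect cube, so E-series; the 5-jet and mu = 8 give E_8. f is A_2 but g is E_8, hence not right-equivalent.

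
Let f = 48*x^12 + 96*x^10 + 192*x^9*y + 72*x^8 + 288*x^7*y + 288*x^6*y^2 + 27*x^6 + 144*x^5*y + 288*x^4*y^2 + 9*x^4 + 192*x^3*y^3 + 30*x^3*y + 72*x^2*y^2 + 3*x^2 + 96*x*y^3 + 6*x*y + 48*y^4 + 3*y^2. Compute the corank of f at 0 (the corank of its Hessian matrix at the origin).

Hessian at 0 has rank 1.

1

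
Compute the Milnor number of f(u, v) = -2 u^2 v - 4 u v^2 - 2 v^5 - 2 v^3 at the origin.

The Hessian of f at 0 has rank 0. Corank 2; j^3 = -2*v*(u + v)^2 has shape L^2 M (L != M), so D-series; mu = 6 gives D_6.

6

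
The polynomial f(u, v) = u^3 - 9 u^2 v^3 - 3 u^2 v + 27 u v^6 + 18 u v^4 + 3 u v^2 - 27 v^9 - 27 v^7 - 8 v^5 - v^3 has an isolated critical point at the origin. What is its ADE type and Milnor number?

Type E_8, Milnor number mu = 8.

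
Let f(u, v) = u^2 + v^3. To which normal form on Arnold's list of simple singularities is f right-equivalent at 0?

The Hessian of f at 0 has rank 1. Corank 1: A-series; mu = 2 gives A_2.

A_{2}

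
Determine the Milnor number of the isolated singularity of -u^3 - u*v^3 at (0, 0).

The Hessian of f at 0 is [[0, 0], [0, 0]] with rank 0, so corank 2. A Groebner basis of the Jacobian ideal J(f) in C{u,v} is {u^3, u*v^2, 3*u^2 + v^3}; counting standard monomials gives mu = 7. Corank 2; j^3 = -u^3 is a perfect cube, so E-series; the 4-jet and mu = 7 give E_7.

7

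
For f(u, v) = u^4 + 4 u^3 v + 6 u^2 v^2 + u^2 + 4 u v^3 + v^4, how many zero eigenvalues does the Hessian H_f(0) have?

1

Hessian at 0 has rank 1.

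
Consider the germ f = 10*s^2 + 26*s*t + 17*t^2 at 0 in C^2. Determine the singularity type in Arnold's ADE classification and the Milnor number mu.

The Hessian of f at 0 has rank 2. Corank 0: nondegenerate Morse point, so A_1.

Type A_{1}, Milnor number mu = 1.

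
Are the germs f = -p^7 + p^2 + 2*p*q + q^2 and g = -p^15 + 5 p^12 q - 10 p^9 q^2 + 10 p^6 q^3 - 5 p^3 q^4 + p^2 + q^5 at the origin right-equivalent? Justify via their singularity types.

The Hessian of f at 0 is [[2, 2], [2, 2]] with rank 1, so corank 1. A Groebner basis of the Jacobian ideal J(f) in C{p,q} is {q^6, p + q}; counting standard monomials gives mu = 6. Corank 1: A-series; mu = 6 gives A_6. The Hessian of g at 0 is [[2, 0], [0, 0]] with rank 1, so corank 1. A Groebner basis of the Jacobian ideal J(g) in C{p,q} is {q^4, p}; counting standard monomials gives mu = 4. Corank 1: A-series; mu = 4 gives A_4. f is A_6 but g is A_4, hence not right-equivalent.

No.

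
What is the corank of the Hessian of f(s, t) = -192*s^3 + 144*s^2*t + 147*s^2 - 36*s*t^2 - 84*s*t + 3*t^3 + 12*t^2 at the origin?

1

Hessian at 0 has rank 1.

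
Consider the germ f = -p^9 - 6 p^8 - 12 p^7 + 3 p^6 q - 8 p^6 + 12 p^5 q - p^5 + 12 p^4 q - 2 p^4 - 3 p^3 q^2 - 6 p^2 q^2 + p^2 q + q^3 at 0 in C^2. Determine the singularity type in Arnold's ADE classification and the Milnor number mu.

Type D_{4}, Milnor number mu = 4.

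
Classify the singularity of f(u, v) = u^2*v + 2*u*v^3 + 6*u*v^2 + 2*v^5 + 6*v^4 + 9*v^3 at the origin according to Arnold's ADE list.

D_6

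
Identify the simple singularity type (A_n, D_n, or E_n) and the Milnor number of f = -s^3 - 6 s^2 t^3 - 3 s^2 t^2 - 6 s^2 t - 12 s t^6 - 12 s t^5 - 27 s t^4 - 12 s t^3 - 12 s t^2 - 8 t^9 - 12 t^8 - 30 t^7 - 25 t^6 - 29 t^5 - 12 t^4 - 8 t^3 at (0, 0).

Type E_{8}, Milnor number mu = 8.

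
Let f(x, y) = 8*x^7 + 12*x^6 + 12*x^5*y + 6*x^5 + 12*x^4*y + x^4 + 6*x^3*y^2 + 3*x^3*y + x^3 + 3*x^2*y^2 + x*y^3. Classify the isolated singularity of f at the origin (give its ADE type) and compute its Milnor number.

Type E_{7}, Milnor number mu = 7.

The Hessian of f at 0 has rank 0. Corank 2; j^3 = x^3 is a perfect cube, so E-series; the 4-jet and mu = 7 give E_7.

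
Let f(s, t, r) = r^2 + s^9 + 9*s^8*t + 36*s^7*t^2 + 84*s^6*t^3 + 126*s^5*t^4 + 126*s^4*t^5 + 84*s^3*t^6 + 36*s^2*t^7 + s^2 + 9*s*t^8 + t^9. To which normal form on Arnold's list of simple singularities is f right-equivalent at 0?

The Hessian of f at 0 is [[2, 0, 0], [0, 0, 0], [0, 0, 2]] with rank 2, so corank 1. A Groebner basis of the Jacobian ideal J(f) in C{s,t,r} is {t^8, s, r}; counting standard monomials gives mu = 8. Corank 1: A-series; mu = 8 gives A_8.

A_{8}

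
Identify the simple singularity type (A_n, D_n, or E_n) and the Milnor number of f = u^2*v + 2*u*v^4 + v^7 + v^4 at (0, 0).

Type D_{5}, Milnor number mu = 5.

The Hessian of f at 0 has rank 0. Corank 2; j^3 = u^2*v has shape L^2 M (L != M), so D-series; mu = 5 gives D_5.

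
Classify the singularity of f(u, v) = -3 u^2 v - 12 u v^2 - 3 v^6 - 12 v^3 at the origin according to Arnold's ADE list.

The Hessian of f at 0 is [[0, 0], [0, 0]] with rank 0, so corank 2. A Groebner basis of the Jacobian ideal J(f) in C{u,v} is {u^2/6 + v^5 - 2*v^2/3, u^3 + 8*v^3, u*v + 2*v^2}; counting standard monomials gives mu = 7. Corank 2; j^3 = -3*v*(u + 2*v)^2 has shape L^2 M (L != M), so D-series; mu = 7 gives D_7.

D_{7}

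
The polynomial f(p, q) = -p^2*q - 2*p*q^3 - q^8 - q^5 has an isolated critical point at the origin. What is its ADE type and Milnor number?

Type D_9, Milnor number mu = 9.

The Hessian of f at 0 has rank 0. Corank 2; j^3 = -p^2*q has shape L^2 M (L != M), so D-series; mu = 9 gives D_9.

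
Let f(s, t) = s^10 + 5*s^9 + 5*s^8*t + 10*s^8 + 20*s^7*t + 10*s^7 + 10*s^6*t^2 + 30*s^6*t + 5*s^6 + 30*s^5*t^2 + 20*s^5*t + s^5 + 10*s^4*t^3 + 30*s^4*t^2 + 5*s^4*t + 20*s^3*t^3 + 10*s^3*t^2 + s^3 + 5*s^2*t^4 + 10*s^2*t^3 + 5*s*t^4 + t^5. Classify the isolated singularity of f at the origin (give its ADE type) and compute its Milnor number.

Type E_8, Milnor number mu = 8.

The Hessian of f at 0 has rank 0. Corank 2; j^3 = s^3 is a perfect cube, so E-series; the 5-jet and mu = 8 give E_8.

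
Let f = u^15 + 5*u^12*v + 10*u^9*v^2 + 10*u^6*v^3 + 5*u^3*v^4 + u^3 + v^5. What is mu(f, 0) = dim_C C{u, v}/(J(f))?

8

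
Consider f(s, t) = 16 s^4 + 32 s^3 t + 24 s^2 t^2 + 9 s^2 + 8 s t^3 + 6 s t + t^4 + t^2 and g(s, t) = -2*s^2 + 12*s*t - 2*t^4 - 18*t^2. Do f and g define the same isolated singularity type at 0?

The Hessian of f at 0 is [[18, 6], [6, 2]] with rank 1, so corank 1. A Groebner basis of the Jacobian ideal J(f) in C{s,t} is {t^3, s + t/3}; counting standard monomials gives mu = 3. Corank 1: A-series; mu = 3 gives A_3. The Hessian of g at 0 is [[-4, 12], [12, -36]] with rank 1, so corank 1. A Groebner basis of the Jacobian ideal J(g) in C{s,t} is {t^3, s - 3*t}; counting standard monomials gives mu = 3. Corank 1: A-series; mu = 3 gives A_3. Both have type A_3, hence right-equivalent.

Yes.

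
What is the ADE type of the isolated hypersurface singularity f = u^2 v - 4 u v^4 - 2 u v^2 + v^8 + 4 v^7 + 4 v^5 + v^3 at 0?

D9

The Hessian of f at 0 has rank 0. Corank 2; j^3 = v*(u - v)^2 has shape L^2 M (L != M), so D-series; mu = 9 gives D_9.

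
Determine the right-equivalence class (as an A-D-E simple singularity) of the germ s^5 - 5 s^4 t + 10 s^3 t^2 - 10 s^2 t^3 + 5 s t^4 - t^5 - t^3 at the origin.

E8

The Hessian of f at 0 is [[0, 0], [0, 0]] with rank 0, so corank 2. A Groebner basis of the Jacobian ideal J(f) in C{s,t} is {s^4 - 4*s^3*t, t^2}; counting standard monomials gives mu = 8. Corank 2; j^3 = -t^3 is a perfect cube, so E-series; the 5-jet and mu = 8 give E_8.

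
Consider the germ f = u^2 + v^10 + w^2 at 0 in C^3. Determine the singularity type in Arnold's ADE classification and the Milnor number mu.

Type A_9, Milnor number mu = 9.

The Hessian of f at 0 is [[2, 0, 0], [0, 0, 0], [0, 0, 2]] with rank 2, so corank 1. A Groebner basis of the Jacobian ideal J(f) in C{u,v,w} is {v^9, u, w}; counting standard monomials gives mu = 9. Corank 1: A-series; mu = 9 gives A_9.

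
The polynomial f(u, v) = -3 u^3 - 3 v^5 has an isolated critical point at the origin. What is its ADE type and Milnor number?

The Hessian of f at 0 has rank 0. Corank 2; j^3 = -3*u^3 is a perfect cube, so E-series; the 5-jet and mu = 8 give E_8.

Type E_{8}, Milnor number mu = 8.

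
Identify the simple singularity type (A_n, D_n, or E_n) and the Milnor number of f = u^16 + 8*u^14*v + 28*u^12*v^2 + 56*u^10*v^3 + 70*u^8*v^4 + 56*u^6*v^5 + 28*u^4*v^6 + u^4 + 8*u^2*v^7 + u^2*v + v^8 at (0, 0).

Type D9, Milnor number mu = 9.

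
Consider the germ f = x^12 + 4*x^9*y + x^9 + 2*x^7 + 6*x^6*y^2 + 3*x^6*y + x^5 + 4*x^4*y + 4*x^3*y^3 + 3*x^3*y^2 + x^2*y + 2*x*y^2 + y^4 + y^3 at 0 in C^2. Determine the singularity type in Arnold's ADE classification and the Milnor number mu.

Type D5, Milnor number mu = 5.

The Hessian of f at 0 is [[0, 0], [0, 0]] with rank 0, so corank 2. A Groebner basis of the Jacobian ideal J(f) in C{x,y} is {x^3 - x^2/4 + y^2/4, x^2/4 + y^3 - y^2/4, x*y + y^2}; counting standard monomials gives mu = 5. Corank 2; j^3 = y*(x + y)^2 has shape L^2 M (L != M), so D-series; mu = 5 gives D_5.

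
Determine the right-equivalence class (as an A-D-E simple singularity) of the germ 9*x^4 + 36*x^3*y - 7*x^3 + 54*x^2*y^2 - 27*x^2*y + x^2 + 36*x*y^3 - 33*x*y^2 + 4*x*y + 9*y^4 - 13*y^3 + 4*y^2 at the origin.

A_2

The Hessian of f at 0 has rank 1. Corank 1: A-series; mu = 2 gives A_2.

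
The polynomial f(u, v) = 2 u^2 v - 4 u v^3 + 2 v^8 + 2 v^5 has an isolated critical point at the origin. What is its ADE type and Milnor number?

Type D_{9}, Milnor number mu = 9.

The Hessian of f at 0 has rank 0. Corank 2; j^3 = 2*u^2*v has shape L^2 M (L != M), so D-series; mu = 9 gives D_9.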